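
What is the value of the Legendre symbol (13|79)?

1

Reciprocity: 13 ≡ 1 and 79 ≡ 3 (mod 4), so (13/79) = +(79/13).
Reduce top mod 13: now compute (1/13).
Reached (1/13) = 1. Collecting the sign flips along the way, the symbol is +1.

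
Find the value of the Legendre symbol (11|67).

Euler's criterion: (11/67) ≡ 11^33 (mod 67).
11^2 ≡ 54 (mod 67)
11^4 ≡ 35 (mod 67)
11^8 ≡ 19 (mod 67)
11^16 ≡ 26 (mod 67)
11^32 ≡ 6 (mod 67)
11^33 = 11^(32+1) ≡ 66 (mod 67).
Result is 66 ≡ −1, so (11/67) = −1.

-1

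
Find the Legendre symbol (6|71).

Pull out 2: since 71 ≡ 7 (mod 8), (2/71) = +1.
Reciprocity: 3 ≡ 3 and 71 ≡ 3 (mod 4), so (3/71) = −(71/3).
Reduce top mod 3: now compute (2/3).
Pull out 2: since 3 ≡ 3 (mod 8), (2/3) = -1.
Reached (1/3) = 1. Collecting the sign flips along the way, the symbol is +1.

1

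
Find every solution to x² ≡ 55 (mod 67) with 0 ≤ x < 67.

Since 67 ≡ 3 (mod 4), a square root of 55 is 55^((67+1)/4) = 55^17 mod 67.
Repeated squaring: 55^2≡10, 55^4≡33, 55^8≡17, 55^16≡21 (mod 67).
55^17 = 55^(16+1) ≡ 16 (mod 67).
Check: 16² = 256 ≡ 55 (mod 67). The two roots are 16 and 51.

16, 51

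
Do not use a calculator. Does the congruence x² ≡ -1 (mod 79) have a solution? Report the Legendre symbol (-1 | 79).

Euler's criterion: (-1/79) ≡ 78^39 (mod 79).
78^2 ≡ 1 (mod 79)
78^4 ≡ 1 (mod 79)
78^8 ≡ 1 (mod 79)
78^16 ≡ 1 (mod 79)
78^32 ≡ 1 (mod 79)
78^39 = 78^(32+4+2+1) ≡ 78 (mod 79).
Result is 78 ≡ −1, so (-1/79) = −1.

-1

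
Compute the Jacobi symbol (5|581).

1

Reciprocity: 5 ≡ 1 and 581 ≡ 1 (mod 4), so (5/581) = +(581/5).
Reduce top mod 5: now compute (1/5).
Reached (1/5) = 1. Collecting the sign flips along the way, the symbol is +1.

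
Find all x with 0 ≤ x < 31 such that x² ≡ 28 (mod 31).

11, 20

Since 31 ≡ 3 (mod 4), a square root of 28 is 28^((31+1)/4) = 28^8 mod 31.
Repeated squaring: 28^2≡9, 28^4≡19, 28^8≡20 (mod 31).
28^8 = 28^(8) ≡ 20 (mod 31).
Check: 20² = 400 ≡ 28 (mod 31). The two roots are 11 and 20.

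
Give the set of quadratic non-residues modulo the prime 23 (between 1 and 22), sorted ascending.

Square k = 1,…,11 (k and 23−k give the same square):
1²=1, 2²=4, 3²=9, 4²=16, 5²≡2, 6²≡13, 7²≡3, 8²≡18, 9²≡12, 10²≡8, 11²≡6 (mod 23).
The residues are {1, 2, 3, 4, 6, 8, 9, 12, 13, 16, 18}; the non-residues are the remaining 11 nonzero classes.

5 7 10 11 14 15 17 19 20 21 22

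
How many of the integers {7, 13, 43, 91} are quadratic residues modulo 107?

(7/107) = -1 → non-residue.
(13/107) = +1 → QR.
(43/107) = -1 → non-residue.
(91/107) = -1 → non-residue.
Total quadratic residues among the 4: 1.

1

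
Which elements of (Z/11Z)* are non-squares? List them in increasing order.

2 6 7 8 10

Square k = 1,…,5 (k and 11−k give the same square):
1²=1, 2²=4, 3²=9, 4²≡5, 5²≡3 (mod 11).
The residues are {1, 3, 4, 5, 9}; the non-residues are the remaining 5 nonzero classes.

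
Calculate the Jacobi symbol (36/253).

Pull out 2^2: since 253 ≡ 5 (mod 8), (2/253) = -1, so (2/253)^2 = +1.
Reciprocity: 9 ≡ 1 and 253 ≡ 1 (mod 4), so (9/253) = +(253/9).
Reduce top mod 9: now compute (1/9).
Reached (1/9) = 1. Collecting the sign flips along the way, the symbol is +1.

1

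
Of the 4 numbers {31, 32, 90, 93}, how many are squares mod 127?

(31/127) = +1 → QR.
(32/127) = +1 → QR.
(90/127) = -1 → non-residue.
(93/127) = -1 → non-residue.
Total quadratic residues among the 4: 2.

2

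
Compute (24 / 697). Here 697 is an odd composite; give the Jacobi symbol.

Pull out 2^3: since 697 ≡ 1 (mod 8), (2/697) = +1, so (2/697)^3 = +1.
Reciprocity: 3 ≡ 3 and 697 ≡ 1 (mod 4), so (3/697) = +(697/3).
Reduce top mod 3: now compute (1/3).
Reached (1/3) = 1. Collecting the sign flips along the way, the symbol is +1.

1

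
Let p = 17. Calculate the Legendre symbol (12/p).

Pull out 2^2: since 17 ≡ 1 (mod 8), (2/17) = +1, so (2/17)^2 = +1.
Reciprocity: 3 ≡ 3 and 17 ≡ 1 (mod 4), so (3/17) = +(17/3).
Reduce top mod 3: now compute (2/3).
Pull out 2: since 3 ≡ 3 (mod 8), (2/3) = -1.
Reached (1/3) = 1. Collecting the sign flips along the way, the symbol is -1.

-1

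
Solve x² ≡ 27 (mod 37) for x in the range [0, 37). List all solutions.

37 ≡ 1 (mod 4), so we find a root by search.
Trying successive values, 8² = 64 ≡ 27 (mod 37). The other root is 37 − 8 = 29.

8, 29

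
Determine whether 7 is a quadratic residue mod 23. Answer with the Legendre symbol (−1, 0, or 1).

-1

Reciprocity: 7 ≡ 3 and 23 ≡ 3 (mod 4), so (7/23) = −(23/7).
Reduce top mod 7: now compute (2/7).
Pull out 2: since 7 ≡ 7 (mod 8), (2/7) = +1.
Reached (1/7) = 1. Collecting the sign flips along the way, the symbol is -1.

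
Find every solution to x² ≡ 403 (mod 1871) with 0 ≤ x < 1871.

893, 978

Since 1871 ≡ 3 (mod 4), a square root of 403 is 403^((1871+1)/4) = 403^468 mod 1871.
Repeated squaring: 403^2≡1503, 403^4≡712, 403^8≡1774, 403^16≡54, 403^32≡1045, 403^64≡1232, 403^128≡443, 403^256≡1665 (mod 1871).
403^468 = 403^(256+128+64+16+4) ≡ 978 (mod 1871).
Check: 978² = 956484 ≡ 403 (mod 1871). The two roots are 893 and 978.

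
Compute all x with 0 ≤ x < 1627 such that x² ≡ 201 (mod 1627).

323, 1304

Since 1627 ≡ 3 (mod 4), a square root of 201 is 201^((1627+1)/4) = 201^407 mod 1627.
Repeated squaring: 201^2≡1353, 201^4≡234, 201^8≡1065, 201^16≡206, 201^32≡134, 201^64≡59, 201^128≡227, 201^256≡1092 (mod 1627).
201^407 = 201^(256+128+16+4+2+1) ≡ 1304 (mod 1627).
Check: 1304² = 1700416 ≡ 201 (mod 1627). The two roots are 323 and 1304.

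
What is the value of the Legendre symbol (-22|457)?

-1

Euler's criterion: (-22/457) ≡ 435^228 (mod 457).
435^2 ≡ 27 (mod 457)
435^4 ≡ 272 (mod 457)
435^8 ≡ 407 (mod 457)
435^16 ≡ 215 (mod 457)
435^32 ≡ 68 (mod 457)
435^64 ≡ 54 (mod 457)
435^128 ≡ 174 (mod 457)
435^228 = 435^(128+64+32+4) ≡ 456 (mod 457).
Result is 456 ≡ −1, so (-22/457) = −1.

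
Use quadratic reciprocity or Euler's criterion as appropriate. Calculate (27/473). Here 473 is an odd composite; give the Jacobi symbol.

-1

Reciprocity: 27 ≡ 3 and 473 ≡ 1 (mod 4), so (27/473) = +(473/27).
Reduce top mod 27: now compute (14/27).
Pull out 2: since 27 ≡ 3 (mod 8), (2/27) = -1.
Reciprocity: 7 ≡ 3 and 27 ≡ 3 (mod 4), so (7/27) = −(27/7).
Reduce top mod 7: now compute (6/7).
Pull out 2: since 7 ≡ 7 (mod 8), (2/7) = +1.
Reciprocity: 3 ≡ 3 and 7 ≡ 3 (mod 4), so (3/7) = −(7/3).
Reduce top mod 3: now compute (1/3).
Reached (1/3) = 1. Collecting the sign flips along the way, the symbol is -1.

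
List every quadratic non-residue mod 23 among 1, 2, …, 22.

5, 7, 10, 11, 14, 15, 17, 19, 20, 21, 22

Square k = 1,…,11 (k and 23−k give the same square):
1²=1, 2²=4, 3²=9, 4²=16, 5²≡2, 6²≡13, 7²≡3, 8²≡18, 9²≡12, 10²≡8, 11²≡6 (mod 23).
The residues are {1, 2, 3, 4, 6, 8, 9, 12, 13, 16, 18}; the non-residues are the remaining 11 nonzero classes.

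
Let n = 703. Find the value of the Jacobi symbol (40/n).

-1

Pull out 2^3: since 703 ≡ 7 (mod 8), (2/703) = +1, so (2/703)^3 = +1.
Reciprocity: 5 ≡ 1 and 703 ≡ 3 (mod 4), so (5/703) = +(703/5).
Reduce top mod 5: now compute (3/5).
Reciprocity: 3 ≡ 3 and 5 ≡ 1 (mod 4), so (3/5) = +(5/3).
Reduce top mod 3: now compute (2/3).
Pull out 2: since 3 ≡ 3 (mod 8), (2/3) = -1.
Reached (1/3) = 1. Collecting the sign flips along the way, the symbol is -1.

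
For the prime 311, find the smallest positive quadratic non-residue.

(2/311) = +1, so 2 is a residue.
(3/311) = +1, so 3 is a residue.
(4/311) = +1, so 4 is a residue.
(5/311) = +1, so 5 is a residue.
(6/311) = +1, so 6 is a residue.
(7/311) = +1, so 7 is a residue.
(8/311) = +1, so 8 is a residue.
(9/311) = +1, so 9 is a residue.
(10/311) = +1, so 10 is a residue.
(11/311) = −1, so 11 is the smallest positive non-residue mod 311.

11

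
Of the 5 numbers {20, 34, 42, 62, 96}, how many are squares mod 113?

1

(20/113) = -1 → non-residue.
(34/113) = -1 → non-residue.
(42/113) = -1 → non-residue.
(62/113) = +1 → QR.
(96/113) = -1 → non-residue.
Total quadratic residues among the 5: 1.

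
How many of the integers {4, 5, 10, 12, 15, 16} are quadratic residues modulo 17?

(4/17) = +1 → QR.
(5/17) = -1 → non-residue.
(10/17) = -1 → non-residue.
(12/17) = -1 → non-residue.
(15/17) = +1 → QR.
(16/17) = +1 → QR.
Total quadratic residues among the 6: 3.

3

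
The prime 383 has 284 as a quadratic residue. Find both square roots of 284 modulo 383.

Since 383 ≡ 3 (mod 4), a square root of 284 is 284^((383+1)/4) = 284^96 mod 383.
Repeated squaring: 284^2≡226, 284^4≡137, 284^8≡2, 284^16≡4, 284^32≡16, 284^64≡256 (mod 383).
284^96 = 284^(64+32) ≡ 266 (mod 383).
Check: 266² = 70756 ≡ 284 (mod 383). The two roots are 117 and 266.

117, 266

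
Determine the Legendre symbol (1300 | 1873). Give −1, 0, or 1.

Pull out 2^2: since 1873 ≡ 1 (mod 8), (2/1873) = +1, so (2/1873)^2 = +1.
Reciprocity: 325 ≡ 1 and 1873 ≡ 1 (mod 4), so (325/1873) = +(1873/325).
Reduce top mod 325: now compute (248/325).
Pull out 2^3: since 325 ≡ 5 (mod 8), (2/325) = -1, so (2/325)^3 = -1.
Reciprocity: 31 ≡ 3 and 325 ≡ 1 (mod 4), so (31/325) = +(325/31).
Reduce top mod 31: now compute (15/31).
Reciprocity: 15 ≡ 3 and 31 ≡ 3 (mod 4), so (15/31) = −(31/15).
Reduce top mod 15: now compute (1/15).
Reached (1/15) = 1. Collecting the sign flips along the way, the symbol is +1.

1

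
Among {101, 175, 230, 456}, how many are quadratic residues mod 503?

1

(101/503) = -1 → non-residue.
(175/503) = +1 → QR.
(230/503) = -1 → non-residue.
(456/503) = -1 → non-residue.
Total quadratic residues among the 4: 1.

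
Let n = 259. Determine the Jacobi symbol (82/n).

1

Pull out 2: since 259 ≡ 3 (mod 8), (2/259) = -1.
Reciprocity: 41 ≡ 1 and 259 ≡ 3 (mod 4), so (41/259) = +(259/41).
Reduce top mod 41: now compute (13/41).
Reciprocity: 13 ≡ 1 and 41 ≡ 1 (mod 4), so (13/41) = +(41/13).
Reduce top mod 13: now compute (2/13).
Pull out 2: since 13 ≡ 5 (mod 8), (2/13) = -1.
Reached (1/13) = 1. Collecting the sign flips along the way, the symbol is +1.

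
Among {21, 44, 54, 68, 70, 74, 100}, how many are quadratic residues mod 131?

4

(21/131) = +1 → QR.
(44/131) = +1 → QR.
(54/131) = -1 → non-residue.
(68/131) = -1 → non-residue.
(70/131) = -1 → non-residue.
(74/131) = +1 → QR.
(100/131) = +1 → QR.
Total quadratic residues among the 7: 4.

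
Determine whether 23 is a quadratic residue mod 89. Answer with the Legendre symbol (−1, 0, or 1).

-1

Reciprocity: 23 ≡ 3 and 89 ≡ 1 (mod 4), so (23/89) = +(89/23).
Reduce top mod 23: now compute (20/23).
Pull out 2^2: since 23 ≡ 7 (mod 8), (2/23) = +1, so (2/23)^2 = +1.
Reciprocity: 5 ≡ 1 and 23 ≡ 3 (mod 4), so (5/23) = +(23/5).
Reduce top mod 5: now compute (3/5).
Reciprocity: 3 ≡ 3 and 5 ≡ 1 (mod 4), so (3/5) = +(5/3).
Reduce top mod 3: now compute (2/3).
Pull out 2: since 3 ≡ 3 (mod 8), (2/3) = -1.
Reached (1/3) = 1. Collecting the sign flips along the way, the symbol is -1.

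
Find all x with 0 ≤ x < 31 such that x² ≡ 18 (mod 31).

Since 31 ≡ 3 (mod 4), a square root of 18 is 18^((31+1)/4) = 18^8 mod 31.
Repeated squaring: 18^2≡14, 18^4≡10, 18^8≡7 (mod 31).
18^8 = 18^(8) ≡ 7 (mod 31).
Check: 7² = 49 ≡ 18 (mod 31). The two roots are 7 and 24.

7, 24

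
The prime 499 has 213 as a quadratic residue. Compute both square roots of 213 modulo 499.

Since 499 ≡ 3 (mod 4), a square root of 213 is 213^((499+1)/4) = 213^125 mod 499.
Repeated squaring: 213^2≡459, 213^4≡103, 213^8≡130, 213^16≡433, 213^32≡364, 213^64≡261 (mod 499).
213^125 = 213^(64+32+16+8+4+1) ≡ 47 (mod 499).
Check: 47² = 2209 ≡ 213 (mod 499). The two roots are 47 and 452.

47, 452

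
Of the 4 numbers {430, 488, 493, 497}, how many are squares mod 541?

(430/541) = -1 → non-residue.
(488/541) = +1 → QR.
(493/541) = +1 → QR.
(497/541) = -1 → non-residue.
Total quadratic residues among the 4: 2.

2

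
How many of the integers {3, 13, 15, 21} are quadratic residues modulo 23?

2

(3/23) = +1 → QR.
(13/23) = +1 → QR.
(15/23) = -1 → non-residue.
(21/23) = -1 → non-residue.
Total quadratic residues among the 4: 2.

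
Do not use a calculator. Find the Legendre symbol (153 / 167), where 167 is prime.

-1

Reciprocity: 153 ≡ 1 and 167 ≡ 3 (mod 4), so (153/167) = +(167/153).
Reduce top mod 153: now compute (14/153).
Pull out 2: since 153 ≡ 1 (mod 8), (2/153) = +1.
Reciprocity: 7 ≡ 3 and 153 ≡ 1 (mod 4), so (7/153) = +(153/7).
Reduce top mod 7: now compute (6/7).
Pull out 2: since 7 ≡ 7 (mod 8), (2/7) = +1.
Reciprocity: 3 ≡ 3 and 7 ≡ 3 (mod 4), so (3/7) = −(7/3).
Reduce top mod 3: now compute (1/3).
Reached (1/3) = 1. Collecting the sign flips along the way, the symbol is -1.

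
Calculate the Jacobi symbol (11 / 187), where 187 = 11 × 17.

0

Reciprocity: 11 ≡ 3 and 187 ≡ 3 (mod 4), so (11/187) = −(187/11).
Reduce top mod 11: now compute (0/11).
Top reduces to 0: gcd > 1, so the symbol is 0.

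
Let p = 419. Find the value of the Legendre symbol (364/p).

Euler's criterion: (364/419) ≡ 364^209 (mod 419).
364^2 ≡ 92 (mod 419)
364^4 ≡ 84 (mod 419)
364^8 ≡ 352 (mod 419)
364^16 ≡ 299 (mod 419)
364^32 ≡ 154 (mod 419)
364^64 ≡ 252 (mod 419)
364^128 ≡ 235 (mod 419)
364^209 = 364^(128+64+16+1) ≡ 1 (mod 419).
Result is 1, so (364/419) = 1.

1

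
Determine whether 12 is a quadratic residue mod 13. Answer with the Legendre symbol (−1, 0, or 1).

1

Euler's criterion: (12/13) ≡ 12^6 (mod 13).
12^2 ≡ 1 (mod 13)
12^4 ≡ 1 (mod 13)
12^6 = 12^(4+2) ≡ 1 (mod 13).
Result is 1, so (12/13) = 1.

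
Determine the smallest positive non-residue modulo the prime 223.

3

(2/223) = +1, so 2 is a residue.
(3/223) = −1, so 3 is the smallest positive non-residue mod 223.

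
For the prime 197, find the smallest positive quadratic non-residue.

(2/197) = −1, so 2 is the smallest positive non-residue mod 197.

2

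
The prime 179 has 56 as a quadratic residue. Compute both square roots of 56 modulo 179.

45, 134

Since 179 ≡ 3 (mod 4), a square root of 56 is 56^((179+1)/4) = 56^45 mod 179.
Repeated squaring: 56^2≡93, 56^4≡57, 56^8≡27, 56^16≡13, 56^32≡169 (mod 179).
56^45 = 56^(32+8+4+1) ≡ 45 (mod 179).
Check: 45² = 2025 ≡ 56 (mod 179). The two roots are 45 and 134.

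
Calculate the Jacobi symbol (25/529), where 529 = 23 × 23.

1

Reciprocity: 25 ≡ 1 and 529 ≡ 1 (mod 4), so (25/529) = +(529/25).
Reduce top mod 25: now compute (4/25).
Pull out 2^2: since 25 ≡ 1 (mod 8), (2/25) = +1, so (2/25)^2 = +1.
Reached (1/25) = 1. Collecting the sign flips along the way, the symbol is +1.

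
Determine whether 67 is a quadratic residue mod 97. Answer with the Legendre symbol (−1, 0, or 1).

Euler's criterion: (67/97) ≡ 67^48 (mod 97).
67^2 ≡ 27 (mod 97)
67^4 ≡ 50 (mod 97)
67^8 ≡ 75 (mod 97)
67^16 ≡ 96 (mod 97)
67^32 ≡ 1 (mod 97)
67^48 = 67^(32+16) ≡ 96 (mod 97).
Result is 96 ≡ −1, so (67/97) = −1.

-1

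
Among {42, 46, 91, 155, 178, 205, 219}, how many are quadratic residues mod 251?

4

(42/251) = -1 → non-residue.
(46/251) = -1 → non-residue.
(91/251) = +1 → QR.
(155/251) = +1 → QR.
(178/251) = -1 → non-residue.
(205/251) = +1 → QR.
(219/251) = +1 → QR.
Total quadratic residues among the 7: 4.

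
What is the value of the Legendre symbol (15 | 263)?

-1

Reciprocity: 15 ≡ 3 and 263 ≡ 3 (mod 4), so (15/263) = −(263/15).
Reduce top mod 15: now compute (8/15).
Pull out 2^3: since 15 ≡ 7 (mod 8), (2/15) = +1, so (2/15)^3 = +1.
Reached (1/15) = 1. Collecting the sign flips along the way, the symbol is -1.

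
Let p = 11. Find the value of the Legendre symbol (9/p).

Euler's criterion: (9/11) ≡ 9^5 (mod 11).
9^2 ≡ 4 (mod 11)
9^4 ≡ 5 (mod 11)
9^5 = 9^(4+1) ≡ 1 (mod 11).
Result is 1, so (9/11) = 1.

1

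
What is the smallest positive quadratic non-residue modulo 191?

(2/191) = +1, so 2 is a residue.
(3/191) = +1, so 3 is a residue.
(4/191) = +1, so 4 is a residue.
(5/191) = +1, so 5 is a residue.
(6/191) = +1, so 6 is a residue.
(7/191) = −1, so 7 is the smallest positive non-residue mod 191.

7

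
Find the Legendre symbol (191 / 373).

-1

Reciprocity: 191 ≡ 3 and 373 ≡ 1 (mod 4), so (191/373) = +(373/191).
Reduce top mod 191: now compute (182/191).
Pull out 2: since 191 ≡ 7 (mod 8), (2/191) = +1.
Reciprocity: 91 ≡ 3 and 191 ≡ 3 (mod 4), so (91/191) = −(191/91).
Reduce top mod 91: now compute (9/91).
Reciprocity: 9 ≡ 1 and 91 ≡ 3 (mod 4), so (9/91) = +(91/9).
Reduce top mod 9: now compute (1/9).
Reached (1/9) = 1. Collecting the sign flips along the way, the symbol is -1.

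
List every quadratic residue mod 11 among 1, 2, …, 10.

1, 3, 4, 5, 9

Square k = 1,…,5 (k and 11−k give the same square):
1²=1, 2²=4, 3²=9, 4²≡5, 5²≡3 (mod 11).
So the quadratic residues mod 11 are {1, 3, 4, 5, 9}.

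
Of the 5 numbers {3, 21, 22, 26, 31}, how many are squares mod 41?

2

(3/41) = -1 → non-residue.
(21/41) = +1 → QR.
(22/41) = -1 → non-residue.
(26/41) = -1 → non-residue.
(31/41) = +1 → QR.
Total quadratic residues among the 5: 2.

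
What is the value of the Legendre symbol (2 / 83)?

-1

Euler's criterion: (2/83) ≡ 2^41 (mod 83).
2^2 ≡ 4 (mod 83)
2^4 ≡ 16 (mod 83)
2^8 ≡ 7 (mod 83)
2^16 ≡ 49 (mod 83)
2^32 ≡ 77 (mod 83)
2^41 = 2^(32+8+1) ≡ 82 (mod 83).
Result is 82 ≡ −1, so (2/83) = −1.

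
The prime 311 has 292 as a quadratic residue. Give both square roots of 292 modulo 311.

35, 276

Since 311 ≡ 3 (mod 4), a square root of 292 is 292^((311+1)/4) = 292^78 mod 311.
Repeated squaring: 292^2≡50, 292^4≡12, 292^8≡144, 292^16≡210, 292^32≡249, 292^64≡112 (mod 311).
292^78 = 292^(64+8+4+2) ≡ 35 (mod 311).
Check: 35² = 1225 ≡ 292 (mod 311). The two roots are 35 and 276.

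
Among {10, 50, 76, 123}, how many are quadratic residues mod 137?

(10/137) = -1 → non-residue.
(50/137) = +1 → QR.
(76/137) = +1 → QR.
(123/137) = +1 → QR.
Total quadratic residues among the 4: 3.

3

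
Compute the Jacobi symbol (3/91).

Reciprocity: 3 ≡ 3 and 91 ≡ 3 (mod 4), so (3/91) = −(91/3).
Reduce top mod 3: now compute (1/3).
Reached (1/3) = 1. Collecting the sign flips along the way, the symbol is -1.

-1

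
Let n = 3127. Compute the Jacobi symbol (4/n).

Pull out 2^2: since 3127 ≡ 7 (mod 8), (2/3127) = +1, so (2/3127)^2 = +1.
Reached (1/3127) = 1. Collecting the sign flips along the way, the symbol is +1.

1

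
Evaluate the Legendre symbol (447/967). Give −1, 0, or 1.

-1

Reciprocity: 447 ≡ 3 and 967 ≡ 3 (mod 4), so (447/967) = −(967/447).
Reduce top mod 447: now compute (73/447).
Reciprocity: 73 ≡ 1 and 447 ≡ 3 (mod 4), so (73/447) = +(447/73).
Reduce top mod 73: now compute (9/73).
Reciprocity: 9 ≡ 1 and 73 ≡ 1 (mod 4), so (9/73) = +(73/9).
Reduce top mod 9: now compute (1/9).
Reached (1/9) = 1. Collecting the sign flips along the way, the symbol is -1.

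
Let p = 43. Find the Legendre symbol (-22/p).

1

First reduce: -22 ≡ 21 (mod 43).
Reciprocity: 21 ≡ 1 and 43 ≡ 3 (mod 4), so (21/43) = +(43/21).
Reduce top mod 21: now compute (1/21).
Reached (1/21) = 1. Collecting the sign flips along the way, the symbol is +1.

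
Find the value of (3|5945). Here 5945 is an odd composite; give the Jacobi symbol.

-1

Reciprocity: 3 ≡ 3 and 5945 ≡ 1 (mod 4), so (3/5945) = +(5945/3).
Reduce top mod 3: now compute (2/3).
Pull out 2: since 3 ≡ 3 (mod 8), (2/3) = -1.
Reached (1/3) = 1. Collecting the sign flips along the way, the symbol is -1.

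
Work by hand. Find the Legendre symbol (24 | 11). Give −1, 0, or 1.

First reduce: 24 ≡ 2 (mod 11).
Pull out 2: since 11 ≡ 3 (mod 8), (2/11) = -1.
Reached (1/11) = 1. Collecting the sign flips along the way, the symbol is -1.

-1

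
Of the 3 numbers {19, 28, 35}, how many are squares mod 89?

0

(19/89) = -1 → non-residue.
(28/89) = -1 → non-residue.
(35/89) = -1 → non-residue.
Total quadratic residues among the 3: 0.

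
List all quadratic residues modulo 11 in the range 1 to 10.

1,3,4,5,9

Square k = 1,…,5 (k and 11−k give the same square):
1²=1, 2²=4, 3²=9, 4²≡5, 5²≡3 (mod 11).
So the quadratic residues mod 11 are {1, 3, 4, 5, 9}.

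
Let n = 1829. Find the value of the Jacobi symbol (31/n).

0

Reciprocity: 31 ≡ 3 and 1829 ≡ 1 (mod 4), so (31/1829) = +(1829/31).
Reduce top mod 31: now compute (0/31).
Top reduces to 0: gcd > 1, so the symbol is 0.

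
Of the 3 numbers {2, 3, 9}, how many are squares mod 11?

(2/11) = -1 → non-residue.
(3/11) = +1 → QR.
(9/11) = +1 → QR.
Total quadratic residues among the 3: 2.

2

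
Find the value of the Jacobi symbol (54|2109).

Pull out 2: since 2109 ≡ 5 (mod 8), (2/2109) = -1.
Reciprocity: 27 ≡ 3 and 2109 ≡ 1 (mod 4), so (27/2109) = +(2109/27).
Reduce top mod 27: now compute (3/27).
Reciprocity: 3 ≡ 3 and 27 ≡ 3 (mod 4), so (3/27) = −(27/3).
Reduce top mod 3: now compute (0/3).
Top reduces to 0: gcd > 1, so the symbol is 0.

0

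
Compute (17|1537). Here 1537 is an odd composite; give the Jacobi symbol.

Reciprocity: 17 ≡ 1 and 1537 ≡ 1 (mod 4), so (17/1537) = +(1537/17).
Reduce top mod 17: now compute (7/17).
Reciprocity: 7 ≡ 3 and 17 ≡ 1 (mod 4), so (7/17) = +(17/7).
Reduce top mod 7: now compute (3/7).
Reciprocity: 3 ≡ 3 and 7 ≡ 3 (mod 4), so (3/7) = −(7/3).
Reduce top mod 3: now compute (1/3).
Reached (1/3) = 1. Collecting the sign flips along the way, the symbol is -1.

-1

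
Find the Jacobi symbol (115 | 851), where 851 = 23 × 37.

Reciprocity: 115 ≡ 3 and 851 ≡ 3 (mod 4), so (115/851) = −(851/115).
Reduce top mod 115: now compute (46/115).
Pull out 2: since 115 ≡ 3 (mod 8), (2/115) = -1.
Reciprocity: 23 ≡ 3 and 115 ≡ 3 (mod 4), so (23/115) = −(115/23).
Reduce top mod 23: now compute (0/23).
Top reduces to 0: gcd > 1, so the symbol is 0.

0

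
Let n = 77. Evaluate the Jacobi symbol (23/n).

1

Reciprocity: 23 ≡ 3 and 77 ≡ 1 (mod 4), so (23/77) = +(77/23).
Reduce top mod 23: now compute (8/23).
Pull out 2^3: since 23 ≡ 7 (mod 8), (2/23) = +1, so (2/23)^3 = +1.
Reached (1/23) = 1. Collecting the sign flips along the way, the symbol is +1.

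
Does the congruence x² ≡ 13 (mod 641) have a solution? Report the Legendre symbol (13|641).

1

Reciprocity: 13 ≡ 1 and 641 ≡ 1 (mod 4), so (13/641) = +(641/13).
Reduce top mod 13: now compute (4/13).
Pull out 2^2: since 13 ≡ 5 (mod 8), (2/13) = -1, so (2/13)^2 = +1.
Reached (1/13) = 1. Collecting the sign flips along the way, the symbol is +1.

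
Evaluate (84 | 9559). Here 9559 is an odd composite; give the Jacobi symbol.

1

Pull out 2^2: since 9559 ≡ 7 (mod 8), (2/9559) = +1, so (2/9559)^2 = +1.
Reciprocity: 21 ≡ 1 and 9559 ≡ 3 (mod 4), so (21/9559) = +(9559/21).
Reduce top mod 21: now compute (4/21).
Pull out 2^2: since 21 ≡ 5 (mod 8), (2/21) = -1, so (2/21)^2 = +1.
Reached (1/21) = 1. Collecting the sign flips along the way, the symbol is +1.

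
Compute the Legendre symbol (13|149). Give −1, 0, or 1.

Euler's criterion: (13/149) ≡ 13^74 (mod 149).
13^2 ≡ 20 (mod 149)
13^4 ≡ 102 (mod 149)
13^8 ≡ 123 (mod 149)
13^16 ≡ 80 (mod 149)
13^32 ≡ 142 (mod 149)
13^64 ≡ 49 (mod 149)
13^74 = 13^(64+8+2) ≡ 148 (mod 149).
Result is 148 ≡ −1, so (13/149) = −1.

-1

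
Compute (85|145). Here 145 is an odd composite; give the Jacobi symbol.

Reciprocity: 85 ≡ 1 and 145 ≡ 1 (mod 4), so (85/145) = +(145/85).
Reduce top mod 85: now compute (60/85).
Pull out 2^2: since 85 ≡ 5 (mod 8), (2/85) = -1, so (2/85)^2 = +1.
Reciprocity: 15 ≡ 3 and 85 ≡ 1 (mod 4), so (15/85) = +(85/15).
Reduce top mod 15: now compute (10/15).
Pull out 2: since 15 ≡ 7 (mod 8), (2/15) = +1.
Reciprocity: 5 ≡ 1 and 15 ≡ 3 (mod 4), so (5/15) = +(15/5).
Reduce top mod 5: now compute (0/5).
Top reduces to 0: gcd > 1, so the symbol is 0.

0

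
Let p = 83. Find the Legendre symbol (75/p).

1

Reciprocity: 75 ≡ 3 and 83 ≡ 3 (mod 4), so (75/83) = −(83/75).
Reduce top mod 75: now compute (8/75).
Pull out 2^3: since 75 ≡ 3 (mod 8), (2/75) = -1, so (2/75)^3 = -1.
Reached (1/75) = 1. Collecting the sign flips along the way, the symbol is +1.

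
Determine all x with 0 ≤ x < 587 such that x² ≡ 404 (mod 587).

237, 350

Since 587 ≡ 3 (mod 4), a square root of 404 is 404^((587+1)/4) = 404^147 mod 587.
Repeated squaring: 404^2≡30, 404^4≡313, 404^8≡527, 404^16≡78, 404^32≡214, 404^64≡10, 404^128≡100 (mod 587).
404^147 = 404^(128+16+2+1) ≡ 237 (mod 587).
Check: 237² = 56169 ≡ 404 (mod 587). The two roots are 237 and 350.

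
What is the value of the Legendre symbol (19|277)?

1

Reciprocity: 19 ≡ 3 and 277 ≡ 1 (mod 4), so (19/277) = +(277/19).
Reduce top mod 19: now compute (11/19).
Reciprocity: 11 ≡ 3 and 19 ≡ 3 (mod 4), so (11/19) = −(19/11).
Reduce top mod 11: now compute (8/11).
Pull out 2^3: since 11 ≡ 3 (mod 8), (2/11) = -1, so (2/11)^3 = -1.
Reached (1/11) = 1. Collecting the sign flips along the way, the symbol is +1.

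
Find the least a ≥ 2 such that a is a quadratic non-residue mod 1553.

3

(2/1553) = +1, so 2 is a residue.
(3/1553) = −1, so 3 is the smallest positive non-residue mod 1553.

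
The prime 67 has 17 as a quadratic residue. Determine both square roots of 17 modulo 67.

Since 67 ≡ 3 (mod 4), a square root of 17 is 17^((67+1)/4) = 17^17 mod 67.
Repeated squaring: 17^2≡21, 17^4≡39, 17^8≡47, 17^16≡65 (mod 67).
17^17 = 17^(16+1) ≡ 33 (mod 67).
Check: 33² = 1089 ≡ 17 (mod 67). The two roots are 33 and 34.

33, 34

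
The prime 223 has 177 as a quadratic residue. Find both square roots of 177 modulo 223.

Since 223 ≡ 3 (mod 4), a square root of 177 is 177^((223+1)/4) = 177^56 mod 223.
Repeated squaring: 177^2≡109, 177^4≡62, 177^8≡53, 177^16≡133, 177^32≡72 (mod 223).
177^56 = 177^(32+16+8) ≡ 203 (mod 223).
Check: 203² = 41209 ≡ 177 (mod 223). The two roots are 20 and 203.

20, 203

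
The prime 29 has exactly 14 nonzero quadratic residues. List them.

1, 4, 5, 6, 7, 9, 13, 16, 20, 22, 23, 24, 25, 28

Square k = 1,…,14 (k and 29−k give the same square):
1²=1, 2²=4, 3²=9, 4²=16, 5²=25, 6²≡7, 7²≡20, 8²≡6, 9²≡23, 10²≡13, 11²≡5, 12²≡28, 13²≡24, 14²≡22 (mod 29).
So the quadratic residues mod 29 are {1, 4, 5, 6, 7, 9, 13, 16, 20, 22, 23, 24, 25, 28}.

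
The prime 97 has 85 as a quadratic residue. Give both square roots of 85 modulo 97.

45, 52

97 ≡ 1 (mod 4), so we find a root by search.
Trying successive values, 45² = 2025 ≡ 85 (mod 97). The other root is 97 − 45 = 52.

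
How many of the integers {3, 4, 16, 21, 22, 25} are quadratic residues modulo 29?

(3/29) = -1 → non-residue.
(4/29) = +1 → QR.
(16/29) = +1 → QR.
(21/29) = -1 → non-residue.
(22/29) = +1 → QR.
(25/29) = +1 → QR.
Total quadratic residues among the 6: 4.

4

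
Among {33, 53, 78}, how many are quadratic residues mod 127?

0

(33/127) = -1 → non-residue.
(53/127) = -1 → non-residue.
(78/127) = -1 → non-residue.
Total quadratic residues among the 3: 0.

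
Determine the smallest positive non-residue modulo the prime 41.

3

(2/41) = +1, so 2 is a residue.
(3/41) = −1, so 3 is the smallest positive non-residue mod 41.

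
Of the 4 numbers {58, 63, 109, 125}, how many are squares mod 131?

4

(58/131) = +1 → QR.
(63/131) = +1 → QR.
(109/131) = +1 → QR.
(125/131) = +1 → QR.
Total quadratic residues among the 4: 4.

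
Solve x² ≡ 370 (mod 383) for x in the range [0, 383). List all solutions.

149, 234

Since 383 ≡ 3 (mod 4), a square root of 370 is 370^((383+1)/4) = 370^96 mod 383.
Repeated squaring: 370^2≡169, 370^4≡219, 370^8≡86, 370^16≡119, 370^32≡373, 370^64≡100 (mod 383).
370^96 = 370^(64+32) ≡ 149 (mod 383).
Check: 149² = 22201 ≡ 370 (mod 383). The two roots are 149 and 234.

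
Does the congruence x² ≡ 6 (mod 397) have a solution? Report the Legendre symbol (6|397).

-1

Euler's criterion: (6/397) ≡ 6^198 (mod 397).
6^2 ≡ 36 (mod 397)
6^4 ≡ 105 (mod 397)
6^8 ≡ 306 (mod 397)
6^16 ≡ 341 (mod 397)
6^32 ≡ 357 (mod 397)
6^64 ≡ 12 (mod 397)
6^128 ≡ 144 (mod 397)
6^198 = 6^(128+64+4+2) ≡ 396 (mod 397).
Result is 396 ≡ −1, so (6/397) = −1.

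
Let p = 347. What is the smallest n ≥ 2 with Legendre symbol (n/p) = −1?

(2/347) = −1, so 2 is the smallest positive non-residue mod 347.

2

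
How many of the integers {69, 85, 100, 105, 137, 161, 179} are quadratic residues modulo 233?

(69/233) = -1 → non-residue.
(85/233) = +1 → QR.
(100/233) = +1 → QR.
(105/233) = +1 → QR.
(137/233) = -1 → non-residue.
(161/233) = +1 → QR.
(179/233) = -1 → non-residue.
Total quadratic residues among the 7: 4.

4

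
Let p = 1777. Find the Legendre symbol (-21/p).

First reduce: -21 ≡ 1756 (mod 1777).
Pull out 2^2: since 1777 ≡ 1 (mod 8), (2/1777) = +1, so (2/1777)^2 = +1.
Reciprocity: 439 ≡ 3 and 1777 ≡ 1 (mod 4), so (439/1777) = +(1777/439).
Reduce top mod 439: now compute (21/439).
Reciprocity: 21 ≡ 1 and 439 ≡ 3 (mod 4), so (21/439) = +(439/21).
Reduce top mod 21: now compute (19/21).
Reciprocity: 19 ≡ 3 and 21 ≡ 1 (mod 4), so (19/21) = +(21/19).
Reduce top mod 19: now compute (2/19).
Pull out 2: since 19 ≡ 3 (mod 8), (2/19) = -1.
Reached (1/19) = 1. Collecting the sign flips along the way, the symbol is -1.

-1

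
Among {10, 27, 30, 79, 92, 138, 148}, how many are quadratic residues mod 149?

2

(10/149) = -1 → non-residue.
(27/149) = -1 → non-residue.
(30/149) = +1 → QR.
(79/149) = -1 → non-residue.
(92/149) = -1 → non-residue.
(138/149) = -1 → non-residue.
(148/149) = +1 → QR.
Total quadratic residues among the 7: 2.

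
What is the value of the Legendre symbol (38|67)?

Pull out 2: since 67 ≡ 3 (mod 8), (2/67) = -1.
Reciprocity: 19 ≡ 3 and 67 ≡ 3 (mod 4), so (19/67) = −(67/19).
Reduce top mod 19: now compute (10/19).
Pull out 2: since 19 ≡ 3 (mod 8), (2/19) = -1.
Reciprocity: 5 ≡ 1 and 19 ≡ 3 (mod 4), so (5/19) = +(19/5).
Reduce top mod 5: now compute (4/5).
Pull out 2^2: since 5 ≡ 5 (mod 8), (2/5) = -1, so (2/5)^2 = +1.
Reached (1/5) = 1. Collecting the sign flips along the way, the symbol is -1.

-1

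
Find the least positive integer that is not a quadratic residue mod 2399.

(2/2399) = +1, so 2 is a residue.
(3/2399) = +1, so 3 is a residue.
(4/2399) = +1, so 4 is a residue.
(5/2399) = +1, so 5 is a residue.
(6/2399) = +1, so 6 is a residue.
(7/2399) = +1, so 7 is a residue.
(8/2399) = +1, so 8 is a residue.
(9/2399) = +1, so 9 is a residue.
(10/2399) = +1, so 10 is a residue.
(11/2399) = −1, so 11 is the smallest positive non-residue mod 2399.

11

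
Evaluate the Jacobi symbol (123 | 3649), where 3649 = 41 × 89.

Reciprocity: 123 ≡ 3 and 3649 ≡ 1 (mod 4), so (123/3649) = +(3649/123).
Reduce top mod 123: now compute (82/123).
Pull out 2: since 123 ≡ 3 (mod 8), (2/123) = -1.
Reciprocity: 41 ≡ 1 and 123 ≡ 3 (mod 4), so (41/123) = +(123/41).
Reduce top mod 41: now compute (0/41).
Top reduces to 0: gcd > 1, so the symbol is 0.

0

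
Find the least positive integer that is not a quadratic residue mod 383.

5

(2/383) = +1, so 2 is a residue.
(3/383) = +1, so 3 is a residue.
(4/383) = +1, so 4 is a residue.
(5/383) = −1, so 5 is the smallest positive non-residue mod 383.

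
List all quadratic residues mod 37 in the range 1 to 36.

1, 3, 4, 7, 9, 10, 11, 12, 16, 21, 25, 26, 27, 28, 30, 33, 34, 36

Square k = 1,…,18 (k and 37−k give the same square):
1²=1, 2²=4, 3²=9, 4²=16, 5²=25, 6²=36, 7²≡12, 8²≡27, 9²≡7, 10²≡26, 11²≡10, 12²≡33, 13²≡21, 14²≡11, 15²≡3, 16²≡34, 17²≡30, 18²≡28 (mod 37).
So the quadratic residues mod 37 are {1, 3, 4, 7, 9, 10, 11, 12, 16, 21, 25, 26, 27, 28, 30, 33, 34, 36}.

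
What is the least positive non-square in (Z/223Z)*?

(2/223) = +1, so 2 is a residue.
(3/223) = −1, so 3 is the smallest positive non-residue mod 223.

3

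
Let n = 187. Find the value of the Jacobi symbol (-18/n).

First reduce: -18 ≡ 169 (mod 187).
Reciprocity: 169 ≡ 1 and 187 ≡ 3 (mod 4), so (169/187) = +(187/169).
Reduce top mod 169: now compute (18/169).
Pull out 2: since 169 ≡ 1 (mod 8), (2/169) = +1.
Reciprocity: 9 ≡ 1 and 169 ≡ 1 (mod 4), so (9/169) = +(169/9).
Reduce top mod 9: now compute (7/9).
Reciprocity: 7 ≡ 3 and 9 ≡ 1 (mod 4), so (7/9) = +(9/7).
Reduce top mod 7: now compute (2/7).
Pull out 2: since 7 ≡ 7 (mod 8), (2/7) = +1.
Reached (1/7) = 1. Collecting the sign flips along the way, the symbol is +1.

1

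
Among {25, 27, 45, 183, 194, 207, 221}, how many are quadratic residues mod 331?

(25/331) = +1 → QR.
(27/331) = -1 → non-residue.
(45/331) = +1 → QR.
(183/331) = +1 → QR.
(194/331) = +1 → QR.
(207/331) = -1 → non-residue.
(221/331) = -1 → non-residue.
Total quadratic residues among the 7: 4.

4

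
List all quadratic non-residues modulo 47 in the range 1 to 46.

Square k = 1,…,23 (k and 47−k give the same square):
1²=1, 2²=4, 3²=9, 4²=16, 5²=25, 6²=36, 7²≡2, 8²≡17, 9²≡34, 10²≡6, 11²≡27, 12²≡3, 13²≡28, 14²≡8, 15²≡37, 16²≡21, 17²≡7, 18²≡42, 19²≡32, 20²≡24, 21²≡18, 22²≡14, 23²≡12 (mod 47).
The residues are {1, 2, 3, 4, 6, 7, 8, 9, 12, 14, 16, 17, 18, 21, 24, 25, 27, 28, 32, 34, 36, 37, 42}; the non-residues are the remaining 23 nonzero classes.

5 10 11 13 15 19 20 22 23 26 29 30 31 33 35 38 39 40 41 43 44 45 46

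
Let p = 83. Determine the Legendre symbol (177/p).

First reduce: 177 ≡ 11 (mod 83).
Reciprocity: 11 ≡ 3 and 83 ≡ 3 (mod 4), so (11/83) = −(83/11).
Reduce top mod 11: now compute (6/11).
Pull out 2: since 11 ≡ 3 (mod 8), (2/11) = -1.
Reciprocity: 3 ≡ 3 and 11 ≡ 3 (mod 4), so (3/11) = −(11/3).
Reduce top mod 3: now compute (2/3).
Pull out 2: since 3 ≡ 3 (mod 8), (2/3) = -1.
Reached (1/3) = 1. Collecting the sign flips along the way, the symbol is +1.

1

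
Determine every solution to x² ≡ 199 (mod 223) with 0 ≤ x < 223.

Since 223 ≡ 3 (mod 4), a square root of 199 is 199^((223+1)/4) = 199^56 mod 223.
Repeated squaring: 199^2≡130, 199^4≡175, 199^8≡74, 199^16≡124, 199^32≡212 (mod 223).
199^56 = 199^(32+16+8) ≡ 83 (mod 223).
Check: 83² = 6889 ≡ 199 (mod 223). The two roots are 83 and 140.

83, 140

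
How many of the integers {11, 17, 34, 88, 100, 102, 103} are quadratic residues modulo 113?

4

(11/113) = +1 → QR.
(17/113) = -1 → non-residue.
(34/113) = -1 → non-residue.
(88/113) = +1 → QR.
(100/113) = +1 → QR.
(102/113) = +1 → QR.
(103/113) = -1 → non-residue.
Total quadratic residues among the 7: 4.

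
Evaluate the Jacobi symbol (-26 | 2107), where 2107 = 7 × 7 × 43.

First reduce: -26 ≡ 2081 (mod 2107).
Reciprocity: 2081 ≡ 1 and 2107 ≡ 3 (mod 4), so (2081/2107) = +(2107/2081).
Reduce top mod 2081: now compute (26/2081).
Pull out 2: since 2081 ≡ 1 (mod 8), (2/2081) = +1.
Reciprocity: 13 ≡ 1 and 2081 ≡ 1 (mod 4), so (13/2081) = +(2081/13).
Reduce top mod 13: now compute (1/13).
Reached (1/13) = 1. Collecting the sign flips along the way, the symbol is +1.

1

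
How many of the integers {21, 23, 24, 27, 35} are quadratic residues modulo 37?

(21/37) = +1 → QR.
(23/37) = -1 → non-residue.
(24/37) = -1 → non-residue.
(27/37) = +1 → QR.
(35/37) = -1 → non-residue.
Total quadratic residues among the 5: 2.

2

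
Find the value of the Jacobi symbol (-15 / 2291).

-1

First reduce: -15 ≡ 2276 (mod 2291).
Pull out 2^2: since 2291 ≡ 3 (mod 8), (2/2291) = -1, so (2/2291)^2 = +1.
Reciprocity: 569 ≡ 1 and 2291 ≡ 3 (mod 4), so (569/2291) = +(2291/569).
Reduce top mod 569: now compute (15/569).
Reciprocity: 15 ≡ 3 and 569 ≡ 1 (mod 4), so (15/569) = +(569/15).
Reduce top mod 15: now compute (14/15).
Pull out 2: since 15 ≡ 7 (mod 8), (2/15) = +1.
Reciprocity: 7 ≡ 3 and 15 ≡ 3 (mod 4), so (7/15) = −(15/7).
Reduce top mod 7: now compute (1/7).
Reached (1/7) = 1. Collecting the sign flips along the way, the symbol is -1.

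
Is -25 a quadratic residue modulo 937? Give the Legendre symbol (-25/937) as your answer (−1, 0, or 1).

First reduce: -25 ≡ 912 (mod 937).
Pull out 2^4: since 937 ≡ 1 (mod 8), (2/937) = +1, so (2/937)^4 = +1.
Reciprocity: 57 ≡ 1 and 937 ≡ 1 (mod 4), so (57/937) = +(937/57).
Reduce top mod 57: now compute (25/57).
Reciprocity: 25 ≡ 1 and 57 ≡ 1 (mod 4), so (25/57) = +(57/25).
Reduce top mod 25: now compute (7/25).
Reciprocity: 7 ≡ 3 and 25 ≡ 1 (mod 4), so (7/25) = +(25/7).
Reduce top mod 7: now compute (4/7).
Pull out 2^2: since 7 ≡ 7 (mod 8), (2/7) = +1, so (2/7)^2 = +1.
Reached (1/7) = 1. Collecting the sign flips along the way, the symbol is +1.

1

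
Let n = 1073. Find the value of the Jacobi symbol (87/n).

0

Reciprocity: 87 ≡ 3 and 1073 ≡ 1 (mod 4), so (87/1073) = +(1073/87).
Reduce top mod 87: now compute (29/87).
Reciprocity: 29 ≡ 1 and 87 ≡ 3 (mod 4), so (29/87) = +(87/29).
Reduce top mod 29: now compute (0/29).
Top reduces to 0: gcd > 1, so the symbol is 0.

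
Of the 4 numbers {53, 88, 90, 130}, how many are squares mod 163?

3

(53/163) = +1 → QR.
(88/163) = +1 → QR.
(90/163) = +1 → QR.
(130/163) = -1 → non-residue.
Total quadratic residues among the 4: 3.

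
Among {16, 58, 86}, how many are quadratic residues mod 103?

(16/103) = +1 → QR.
(58/103) = +1 → QR.
(86/103) = -1 → non-residue.
Total quadratic residues among the 3: 2.

2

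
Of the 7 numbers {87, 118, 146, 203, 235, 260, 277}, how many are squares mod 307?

6

(87/307) = +1 → QR.
(118/307) = +1 → QR.
(146/307) = +1 → QR.
(203/307) = -1 → non-residue.
(235/307) = +1 → QR.
(260/307) = +1 → QR.
(277/307) = +1 → QR.
Total quadratic residues among the 7: 6.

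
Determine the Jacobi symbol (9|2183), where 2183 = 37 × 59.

Reciprocity: 9 ≡ 1 and 2183 ≡ 3 (mod 4), so (9/2183) = +(2183/9).
Reduce top mod 9: now compute (5/9).
Reciprocity: 5 ≡ 1 and 9 ≡ 1 (mod 4), so (5/9) = +(9/5).
Reduce top mod 5: now compute (4/5).
Pull out 2^2: since 5 ≡ 5 (mod 8), (2/5) = -1, so (2/5)^2 = +1.
Reached (1/5) = 1. Collecting the sign flips along the way, the symbol is +1.

1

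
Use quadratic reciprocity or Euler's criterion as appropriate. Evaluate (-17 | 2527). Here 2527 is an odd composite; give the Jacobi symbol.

First reduce: -17 ≡ 2510 (mod 2527).
Pull out 2: since 2527 ≡ 7 (mod 8), (2/2527) = +1.
Reciprocity: 1255 ≡ 3 and 2527 ≡ 3 (mod 4), so (1255/2527) = −(2527/1255).
Reduce top mod 1255: now compute (17/1255).
Reciprocity: 17 ≡ 1 and 1255 ≡ 3 (mod 4), so (17/1255) = +(1255/17).
Reduce top mod 17: now compute (14/17).
Pull out 2: since 17 ≡ 1 (mod 8), (2/17) = +1.
Reciprocity: 7 ≡ 3 and 17 ≡ 1 (mod 4), so (7/17) = +(17/7).
Reduce top mod 7: now compute (3/7).
Reciprocity: 3 ≡ 3 and 7 ≡ 3 (mod 4), so (3/7) = −(7/3).
Reduce top mod 3: now compute (1/3).
Reached (1/3) = 1. Collecting the sign flips along the way, the symbol is +1.

1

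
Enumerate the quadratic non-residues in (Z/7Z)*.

3,5,6

Square k = 1,…,3 (k and 7−k give the same square):
1²=1, 2²=4, 3²≡2 (mod 7).
The residues are {1, 2, 4}; the non-residues are the remaining 3 nonzero classes.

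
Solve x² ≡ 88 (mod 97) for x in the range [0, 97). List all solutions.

97 ≡ 1 (mod 4), so we find a root by search.
Trying successive values, 31² = 961 ≡ 88 (mod 97). The other root is 97 − 31 = 66.

31, 66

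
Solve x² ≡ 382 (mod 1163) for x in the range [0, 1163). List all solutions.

Since 1163 ≡ 3 (mod 4), a square root of 382 is 382^((1163+1)/4) = 382^291 mod 1163.
Repeated squaring: 382^2≡549, 382^4≡184, 382^8≡129, 382^16≡359, 382^32≡951, 382^64≡750, 382^128≡771, 382^256≡148 (mod 1163).
382^291 = 382^(256+32+2+1) ≡ 146 (mod 1163).
Check: 146² = 21316 ≡ 382 (mod 1163). The two roots are 146 and 1017.

146, 1017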